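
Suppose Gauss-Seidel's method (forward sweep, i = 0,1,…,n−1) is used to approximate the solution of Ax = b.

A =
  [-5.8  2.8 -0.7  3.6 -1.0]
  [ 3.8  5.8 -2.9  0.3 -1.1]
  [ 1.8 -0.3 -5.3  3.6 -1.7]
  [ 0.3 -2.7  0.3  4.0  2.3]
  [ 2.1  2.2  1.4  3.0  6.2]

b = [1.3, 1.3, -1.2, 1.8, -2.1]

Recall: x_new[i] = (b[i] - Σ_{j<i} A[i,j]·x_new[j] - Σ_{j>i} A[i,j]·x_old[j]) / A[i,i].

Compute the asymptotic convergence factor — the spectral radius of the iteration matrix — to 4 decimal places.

A = D + L + U where D = diag(-5.8, 5.8, -5.3, 4, 6.2).
T_GS = -(D+L)⁻¹U: row 0 first, T[0,3] = -(3.6)/(-5.8) = +0.6207; later rows by forward substitution.
  T[0,:] = [+0.0000  +0.4828  -0.1207  +0.6207  -0.1724]
  T[1,:] = [+0.0000  -0.3163  +0.5791  -0.4584  +0.3026]
  T[2,:] = [+0.0000  +0.1819  -0.0738  +0.9160  -0.3964]
  T[3,:] = [+0.0000  -0.2633  +0.4055  -0.4247  -0.3281]
  T[4,:] = [+0.0000  +0.0351  -0.3441  -0.0489  +0.1993]
|roots of det(T-λI)|: 1.1773, 0.7159, 0.1946, 0.1946, 0.0000.
spectral radius ρ = 1.1773; 1.1773 > 1 ⇒ diverges.

1.1773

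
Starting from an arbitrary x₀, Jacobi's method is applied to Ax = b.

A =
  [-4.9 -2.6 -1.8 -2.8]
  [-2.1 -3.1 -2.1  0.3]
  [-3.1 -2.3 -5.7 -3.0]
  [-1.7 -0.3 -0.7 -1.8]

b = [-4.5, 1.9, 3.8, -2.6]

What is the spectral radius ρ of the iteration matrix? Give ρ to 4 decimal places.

1.4311

Write A = D+L+U with D = diag(-4.9, -3.1, -5.7, -1.8).
Jacobi: T = -D⁻¹(L+U), T[2,3] = -(-3)/(-5.7) = -0.5263; T[2,2] = 0.
  T[0,:] = [+0.0000, -0.5306, -0.3673, -0.5714]
  T[1,:] = [-0.6774, +0.0000, -0.6774, +0.0968]
  T[2,:] = [-0.5439, -0.4035, +0.0000, -0.5263]
  T[3,:] = [-0.9444, -0.1667, -0.3889, +0.0000]
|roots of det(T-λI)|: 1.4311, 0.9680, 0.3523, 0.1107.
ρ(T) = max|λ| = 1.4311; 1.4311 > 1: divergent.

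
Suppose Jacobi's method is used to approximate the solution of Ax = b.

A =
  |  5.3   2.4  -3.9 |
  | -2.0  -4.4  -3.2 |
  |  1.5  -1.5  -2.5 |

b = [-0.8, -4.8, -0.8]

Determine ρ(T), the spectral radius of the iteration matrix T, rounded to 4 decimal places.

Write A = D+L+U with D = diag(5.3, -4.4, -2.5).
Jacobi: T = -D⁻¹(L+U), T[2,0] = -(1.5)/(-2.5) = +0.6000; T[2,2] = 0.
  T[0,:] = [+0.0000  -0.4528  +0.7358]
  T[1,:] = [-0.4545  +0.0000  -0.7273]
  T[2,:] = [+0.6000  -0.6000  +0.0000]
|λ(T)| sorted: 1.1909, 0.7372, 0.4537.
ρ = 1.1909; 1.1909 > 1: divergent.

1.1909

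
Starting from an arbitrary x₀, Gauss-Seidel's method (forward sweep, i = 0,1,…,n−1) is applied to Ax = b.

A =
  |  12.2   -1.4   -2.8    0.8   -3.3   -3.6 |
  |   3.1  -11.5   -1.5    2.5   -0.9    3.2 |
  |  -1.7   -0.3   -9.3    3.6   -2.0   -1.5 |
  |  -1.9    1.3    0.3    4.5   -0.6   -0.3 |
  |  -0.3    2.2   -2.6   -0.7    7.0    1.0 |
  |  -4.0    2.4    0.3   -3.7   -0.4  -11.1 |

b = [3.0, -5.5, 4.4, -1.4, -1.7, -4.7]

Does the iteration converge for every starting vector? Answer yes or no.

A = D + L + U where D = diag(12.2, -11.5, -9.3, 4.5, 7, -11.1).
GS T = -(D+L)⁻¹U: row 0 first, T[0,5] = -(-3.6)/(12.2) = +0.2951; later rows by forward substitution.
  T[0,:] = [+0.0000 +0.1148 +0.2295 -0.0656 +0.2705 +0.2951]
  T[1,:] = [+0.0000 +0.0309 -0.0686 +0.1997 -0.0053 +0.3578]
  T[2,:] = [+0.0000 -0.0220 -0.0397 +0.3926 -0.2643 -0.2268]
  T[3,:] = [+0.0000 +0.0410 +0.1194 -0.1116 +0.2667 +0.1030]
  T[4,:] = [+0.0000 -0.0089 +0.0286 +0.0691 -0.0582 -0.3166]
  T[5,:] = [+0.0000 -0.0486 -0.1394 +0.1121 -0.1926 -0.0580]
|λ(T)| sorted: 0.5496, 0.2253, 0.1168, 0.1168, 0.0236, 0.0000.
ρ = 0.5496; 0.5496 < 1 ⇒ converges.

yes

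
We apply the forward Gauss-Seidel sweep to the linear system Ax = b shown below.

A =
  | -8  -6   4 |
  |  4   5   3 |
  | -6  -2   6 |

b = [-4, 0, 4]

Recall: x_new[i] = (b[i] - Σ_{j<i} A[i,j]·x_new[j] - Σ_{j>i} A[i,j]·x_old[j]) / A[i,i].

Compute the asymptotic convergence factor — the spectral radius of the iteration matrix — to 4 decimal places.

1.1560

Diagonal D = diag(-8, 5, 6); L, U strict lower/upper.
Gauss-Seidel: T = -(D+L)⁻¹U, row 0 first, T[0,1] = -(-6)/(-8) = -0.7500; later rows by forward substitution.
  T[0,:] = [+0.0000  -0.7500  +0.5000]
  T[1,:] = [+0.0000  +0.6000  -1.0000]
  T[2,:] = [+0.0000  -0.5500  +0.1667]
eigenvalue magnitudes: 1.1560, 0.3893, 0.0000.
ρ = 1.1560; 1.1560 > 1 ⇒ diverges.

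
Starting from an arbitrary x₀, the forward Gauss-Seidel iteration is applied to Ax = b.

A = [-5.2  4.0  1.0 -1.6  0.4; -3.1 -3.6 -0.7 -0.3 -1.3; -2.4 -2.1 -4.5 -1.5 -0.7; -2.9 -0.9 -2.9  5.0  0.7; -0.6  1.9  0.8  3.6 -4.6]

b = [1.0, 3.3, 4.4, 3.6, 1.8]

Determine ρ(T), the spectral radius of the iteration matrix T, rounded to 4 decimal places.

0.8312

Let D = diag(-5.2, -3.6, -4.5, 5, -4.6); L, U the strict triangles.
GS T = -(D+L)⁻¹U: row 0 first, T[0,1] = -(4)/(-5.2) = +0.7692; later rows by forward substitution.
  T[0,:] = [+0.0000, +0.7692, +0.1923, -0.3077, +0.0769]
  T[1,:] = [+0.0000, -0.6624, -0.3600, +0.1816, -0.4274]
  T[2,:] = [+0.0000, -0.1011, +0.0655, -0.2540, +0.0028]
  T[3,:] = [+0.0000, +0.2683, +0.0847, -0.2931, -0.1707]
  T[4,:] = [+0.0000, -0.1816, -0.0961, -0.1584, -0.3196]
eigenvalue magnitudes: 0.8312, 0.5056, 0.1424, 0.0152, 0.0000.
ρ(T) = max|λ| = 0.8312; 0.8312 < 1: convergent.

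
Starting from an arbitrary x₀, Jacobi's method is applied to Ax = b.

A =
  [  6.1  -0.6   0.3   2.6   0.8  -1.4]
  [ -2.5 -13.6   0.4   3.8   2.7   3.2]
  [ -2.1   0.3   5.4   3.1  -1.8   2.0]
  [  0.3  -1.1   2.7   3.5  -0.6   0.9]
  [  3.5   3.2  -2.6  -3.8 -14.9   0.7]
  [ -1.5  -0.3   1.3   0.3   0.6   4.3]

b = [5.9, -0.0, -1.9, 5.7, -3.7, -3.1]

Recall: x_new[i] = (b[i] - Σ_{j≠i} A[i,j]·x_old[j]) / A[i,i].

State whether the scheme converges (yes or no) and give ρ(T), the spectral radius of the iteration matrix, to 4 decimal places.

yes, ρ = 0.8452

Diagonal D = diag(6.1, -13.6, 5.4, 3.5, -14.9, 4.3); L, U strict lower/upper.
Jacobi: T = -D⁻¹(L+U), T[3,4] = -(-0.6)/(3.5) = +0.1714; T[3,3] = 0.
  T[0,:] = [+0.0000  +0.0984  -0.0492  -0.4262  -0.1311  +0.2295]
  T[1,:] = [-0.1838  +0.0000  +0.0294  +0.2794  +0.1985  +0.2353]
  T[2,:] = [+0.3889  -0.0556  +0.0000  -0.5741  +0.3333  -0.3704]
  T[3,:] = [-0.0857  +0.3143  -0.7714  +0.0000  +0.1714  -0.2571]
  T[4,:] = [+0.2349  +0.2148  -0.1745  -0.2550  +0.0000  +0.0470]
  T[5,:] = [+0.3488  +0.0698  -0.3023  -0.0698  -0.1395  +0.0000]
|λ(T)| sorted: 0.8452, 0.6180, 0.6180, 0.3043, 0.3043, 0.2034.
spectral radius ρ = 0.8452; 0.8452 < 1, so it converges for any x₀.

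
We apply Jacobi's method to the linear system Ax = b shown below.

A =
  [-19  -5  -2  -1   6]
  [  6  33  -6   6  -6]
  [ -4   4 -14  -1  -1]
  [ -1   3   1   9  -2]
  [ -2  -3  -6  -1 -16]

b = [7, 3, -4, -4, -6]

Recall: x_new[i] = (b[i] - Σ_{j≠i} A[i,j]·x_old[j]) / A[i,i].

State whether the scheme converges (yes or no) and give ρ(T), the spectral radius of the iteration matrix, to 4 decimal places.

Write A = D+L+U with D = diag(-19, 33, -14, 9, -16).
Jacobi: T = -D⁻¹(L+U), T[2,3] = -(-1)/(-14) = -0.0714; T[2,2] = 0.
  T[0,:] = [+0.0000 -0.2632 -0.1053 -0.0526 +0.3158]
  T[1,:] = [-0.1818 +0.0000 +0.1818 -0.1818 +0.1818]
  T[2,:] = [-0.2857 +0.2857 +0.0000 -0.0714 -0.0714]
  T[3,:] = [+0.1111 -0.3333 -0.1111 +0.0000 +0.2222]
  T[4,:] = [-0.1250 -0.1875 -0.3750 -0.0625 +0.0000]
moduli |λ_i(T)| = 0.5539, 0.3366, 0.3366, 0.1765, 0.0129.
ρ = 0.5539; 0.5539 < 1, so it converges for any x₀.

yes, ρ = 0.5539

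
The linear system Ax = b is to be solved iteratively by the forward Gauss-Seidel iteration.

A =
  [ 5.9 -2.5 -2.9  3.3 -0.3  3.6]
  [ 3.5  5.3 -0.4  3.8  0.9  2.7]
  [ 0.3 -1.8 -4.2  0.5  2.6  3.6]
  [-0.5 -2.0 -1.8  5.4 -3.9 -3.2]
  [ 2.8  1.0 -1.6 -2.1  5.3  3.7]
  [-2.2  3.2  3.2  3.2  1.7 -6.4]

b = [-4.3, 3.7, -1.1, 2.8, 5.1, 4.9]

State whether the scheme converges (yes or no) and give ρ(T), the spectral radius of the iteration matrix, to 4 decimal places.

Diagonal D = diag(5.9, 5.3, -4.2, 5.4, 5.3, -6.4); L, U strict lower/upper.
T_GS = -(D+L)⁻¹U: row 0 first, T[0,4] = -(-0.3)/(5.9) = +0.0508; later rows by forward substitution.
  T[0,:] = [+0.0000  +0.4237  +0.4915  -0.5593  +0.0508  -0.6102]
  T[1,:] = [+0.0000  -0.2798  -0.2491  -0.3476  -0.2034  -0.1065]
  T[2,:] = [+0.0000  +0.1502  +0.1419  +0.2281  +0.7098  +0.8592]
  T[3,:] = [+0.0000  -0.0143  +0.0005  -0.1045  +0.8882  +0.7831]
  T[4,:] = [+0.0000  -0.1314  -0.1696  +0.3885  +0.5777  +0.2140]
  T[5,:] = [+0.0000  -0.2525  -0.2674  +0.1834  +0.8333  +1.0345]
|eigenvalues of T|: 1.4186, 0.2888, 0.2839, 0.1004, 0.0565, 0.0000.
ρ = 1.4186; 1.4186 > 1 ⇒ diverges.

no, ρ = 1.4186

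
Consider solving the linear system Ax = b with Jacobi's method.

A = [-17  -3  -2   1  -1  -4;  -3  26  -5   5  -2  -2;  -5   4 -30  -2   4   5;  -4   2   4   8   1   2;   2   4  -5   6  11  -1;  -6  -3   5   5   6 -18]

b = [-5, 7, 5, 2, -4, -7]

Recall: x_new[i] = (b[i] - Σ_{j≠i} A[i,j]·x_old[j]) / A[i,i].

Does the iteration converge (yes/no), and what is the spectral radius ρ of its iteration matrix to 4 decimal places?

Let D = diag(-17, 26, -30, 8, 11, -18); L, U the strict triangles.
Jacobi T = -D⁻¹(L+U): T[1,2] = -(-5)/(26) = +0.1923; T[1,1] = 0.
  T[0,:] = [+0.0000, -0.1765, -0.1176, +0.0588, -0.0588, -0.2353]
  T[1,:] = [+0.1154, +0.0000, +0.1923, -0.1923, +0.0769, +0.0769]
  T[2,:] = [-0.1667, +0.1333, +0.0000, -0.0667, +0.1333, +0.1667]
  T[3,:] = [+0.5000, -0.2500, -0.5000, +0.0000, -0.1250, -0.2500]
  T[4,:] = [-0.1818, -0.3636, +0.4545, -0.5455, +0.0000, +0.0909]
  T[5,:] = [-0.3333, -0.1667, +0.2778, +0.2778, +0.3333, +0.0000]
moduli |λ_i(T)| = 0.7618, 0.3831, 0.3510, 0.3510, 0.2475, 0.1459.
ρ = 0.7618; 0.7618 < 1, so it converges for any x₀.

yes, ρ = 0.7618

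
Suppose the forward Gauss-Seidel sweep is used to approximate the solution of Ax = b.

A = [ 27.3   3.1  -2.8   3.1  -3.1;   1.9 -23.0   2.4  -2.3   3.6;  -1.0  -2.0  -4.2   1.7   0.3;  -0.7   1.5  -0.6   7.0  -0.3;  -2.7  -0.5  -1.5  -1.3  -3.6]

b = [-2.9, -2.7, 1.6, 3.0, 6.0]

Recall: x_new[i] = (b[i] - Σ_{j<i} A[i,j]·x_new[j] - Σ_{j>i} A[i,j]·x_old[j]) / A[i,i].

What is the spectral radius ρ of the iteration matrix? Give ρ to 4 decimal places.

0.2172

Write A = D+L+U with D = diag(27.3, -23, -4.2, 7, -3.6).
Gauss-Seidel: T = -(D+L)⁻¹U, row 0 first, T[0,4] = -(-3.1)/(27.3) = +0.1136; later rows by forward substitution.
  T[0,:] = [+0.0000 -0.1136 +0.1026 -0.1136 +0.1136]
  T[1,:] = [+0.0000 -0.0094 +0.1128 -0.1094 +0.1659]
  T[2,:] = [+0.0000 +0.0315 -0.0781 +0.4839 -0.0346]
  T[3,:] = [+0.0000 -0.0066 -0.0206 +0.0536 +0.0157]
  T[4,:] = [+0.0000 +0.0757 -0.0526 -0.1206 -0.0995]
eigenvalue magnitudes: 0.2172, 0.0997, 0.0997, 0.0714, 0.0000.
spectral radius ρ = 0.2172; 0.2172 < 1 ⇒ converges.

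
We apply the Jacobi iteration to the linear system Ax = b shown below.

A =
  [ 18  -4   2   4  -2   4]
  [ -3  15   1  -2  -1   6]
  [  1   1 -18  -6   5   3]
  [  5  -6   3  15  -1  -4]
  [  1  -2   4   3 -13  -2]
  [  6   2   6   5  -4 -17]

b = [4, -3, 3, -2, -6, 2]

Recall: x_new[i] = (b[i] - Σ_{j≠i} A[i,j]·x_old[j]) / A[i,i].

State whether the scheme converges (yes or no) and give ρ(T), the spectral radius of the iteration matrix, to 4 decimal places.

yes, ρ = 0.8638

Write A = D+L+U with D = diag(18, 15, -18, 15, -13, -17).
Jacobi T = -D⁻¹(L+U): T[0,2] = -(2)/(18) = -0.1111; T[0,0] = 0.
  T[0,:] = [+0.0000  +0.2222  -0.1111  -0.2222  +0.1111  -0.2222]
  T[1,:] = [+0.2000  +0.0000  -0.0667  +0.1333  +0.0667  -0.4000]
  T[2,:] = [+0.0556  +0.0556  +0.0000  -0.3333  +0.2778  +0.1667]
  T[3,:] = [-0.3333  +0.4000  -0.2000  +0.0000  +0.0667  +0.2667]
  T[4,:] = [+0.0769  -0.1538  +0.3077  +0.2308  +0.0000  -0.1538]
  T[5,:] = [+0.3529  +0.1176  +0.3529  +0.2941  -0.2353  +0.0000]
|roots of det(T-λI)|: 0.8638, 0.4615, 0.4615, 0.3976, 0.2219, 0.1894.
ρ(T) = max|λ| = 0.8638; 0.8638 < 1, so it converges for any x₀.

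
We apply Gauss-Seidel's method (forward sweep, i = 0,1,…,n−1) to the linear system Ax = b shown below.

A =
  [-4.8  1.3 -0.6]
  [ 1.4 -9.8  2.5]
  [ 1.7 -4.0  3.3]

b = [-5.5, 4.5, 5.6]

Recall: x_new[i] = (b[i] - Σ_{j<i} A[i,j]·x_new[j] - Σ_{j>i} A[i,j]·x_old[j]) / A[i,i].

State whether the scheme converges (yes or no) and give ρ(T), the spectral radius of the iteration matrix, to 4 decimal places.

Diagonal D = diag(-4.8, -9.8, 3.3); L, U strict lower/upper.
T_GS = -(D+L)⁻¹U: row 0 first, T[0,2] = -(-0.6)/(-4.8) = -0.1250; later rows by forward substitution.
  T[0,:] = [+0.0000, +0.2708, -0.1250]
  T[1,:] = [+0.0000, +0.0387, +0.2372]
  T[2,:] = [+0.0000, -0.0926, +0.3520]
|roots of det(T-λI)|: 0.2459, 0.1447, 0.0000.
spectral radius ρ = 0.2459; 0.2459 < 1: convergent.

yes, ρ = 0.2459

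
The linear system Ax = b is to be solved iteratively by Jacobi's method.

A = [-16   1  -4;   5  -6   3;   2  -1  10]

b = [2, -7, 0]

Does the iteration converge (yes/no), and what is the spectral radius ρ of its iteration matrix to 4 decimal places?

yes, ρ = 0.4594

Let D = diag(-16, -6, 10); L, U the strict triangles.
Jacobi: T = -D⁻¹(L+U), T[0,2] = -(-4)/(-16) = -0.2500; T[0,0] = 0.
  T[0,:] = [+0.0000  +0.0625  -0.2500]
  T[1,:] = [+0.8333  +0.0000  +0.5000]
  T[2,:] = [-0.2000  +0.1000  +0.0000]
moduli |λ_i(T)| = 0.4594, 0.2428, 0.2428.
ρ = 0.4594; 0.4594 < 1 ⇒ converges.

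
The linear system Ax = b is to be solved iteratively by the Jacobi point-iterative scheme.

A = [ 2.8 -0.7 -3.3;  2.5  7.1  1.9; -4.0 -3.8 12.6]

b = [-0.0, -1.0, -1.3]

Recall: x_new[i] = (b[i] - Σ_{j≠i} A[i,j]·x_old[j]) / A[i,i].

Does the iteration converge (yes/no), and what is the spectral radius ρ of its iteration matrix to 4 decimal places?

Let D = diag(2.8, 7.1, 12.6); L, U the strict triangles.
Jacobi T = -D⁻¹(L+U): T[0,2] = -(-3.3)/(2.8) = +1.1786; T[0,0] = 0.
  T[0,:] = [+0.0000  +0.2500  +1.1786]
  T[1,:] = [-0.3521  +0.0000  -0.2676]
  T[2,:] = [+0.3175  +0.3016  +0.0000]
|roots of det(T-λI)|: 0.6549, 0.4728, 0.4728.
ρ(T) = max|λ| = 0.6549; 0.6549 < 1 ⇒ converges.

yes, ρ = 0.6549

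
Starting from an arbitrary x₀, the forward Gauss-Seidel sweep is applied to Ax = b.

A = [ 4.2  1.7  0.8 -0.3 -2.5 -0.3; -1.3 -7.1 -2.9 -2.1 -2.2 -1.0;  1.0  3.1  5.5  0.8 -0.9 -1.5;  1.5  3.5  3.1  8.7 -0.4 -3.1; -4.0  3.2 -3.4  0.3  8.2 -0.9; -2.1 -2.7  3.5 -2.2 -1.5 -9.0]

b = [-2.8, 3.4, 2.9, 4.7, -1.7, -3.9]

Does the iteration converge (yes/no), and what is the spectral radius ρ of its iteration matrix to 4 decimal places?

yes, ρ = 0.8268

Split A = D + L + U, D = diag(4.2, -7.1, 5.5, 8.7, 8.2, -9).
Gauss-Seidel: T = -(D+L)⁻¹U, row 0 first, T[0,3] = -(-0.3)/(4.2) = +0.0714; later rows by forward substitution.
  T[0,:] = [+0.0000, -0.4048, -0.1905, +0.0714, +0.5952, +0.0714]
  T[1,:] = [+0.0000, +0.0741, -0.3736, -0.3089, -0.4188, -0.1539]
  T[2,:] = [+0.0000, +0.0318, +0.2452, +0.0156, +0.2915, +0.3465]
  T[3,:] = [+0.0000, +0.0286, +0.0958, +0.1064, +0.0080, +0.2825]
  T[4,:] = [+0.0000, -0.2142, +0.1510, +0.1580, +0.5744, +0.3380]
  T[5,:] = [+0.0000, +0.1133, +0.2033, +0.0297, +0.0024, +0.0389]
|roots of det(T-λI)|: 0.8268, 0.2547, 0.2547, 0.1987, 0.0027, 0.0000.
ρ(T) = max|λ| = 0.8268; 0.8268 < 1: convergent.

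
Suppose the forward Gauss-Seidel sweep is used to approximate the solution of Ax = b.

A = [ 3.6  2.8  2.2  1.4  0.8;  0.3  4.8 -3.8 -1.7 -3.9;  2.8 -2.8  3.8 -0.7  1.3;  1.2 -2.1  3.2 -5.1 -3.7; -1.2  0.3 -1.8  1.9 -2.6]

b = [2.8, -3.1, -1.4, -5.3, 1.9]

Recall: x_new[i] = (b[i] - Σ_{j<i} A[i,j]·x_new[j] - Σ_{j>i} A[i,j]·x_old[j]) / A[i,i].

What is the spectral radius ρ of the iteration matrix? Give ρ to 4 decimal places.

A = D + L + U where D = diag(3.6, 4.8, 3.8, -5.1, -2.6).
T_GS = -(D+L)⁻¹U: row 0 first, T[0,3] = -(1.4)/(3.6) = -0.3889; later rows by forward substitution.
  T[0,:] = [+0.0000  -0.7778  -0.6111  -0.3889  -0.2222]
  T[1,:] = [+0.0000  +0.0486  +0.8299  +0.3785  +0.8264]
  T[2,:] = [+0.0000  +0.6089  +1.0618  +0.7496  +0.4306]
  T[3,:] = [+0.0000  +0.1790  +0.1807  +0.2230  -0.8479]
  T[4,:] = [+0.0000  +0.0739  -0.2252  -0.1328  -0.7198]
|eigenvalues of T|: 1.5654, 0.8689, 0.2136, 0.1307, 0.0000.
spectral radius ρ = 1.5654; 1.5654 > 1, so it fails to converge.

1.5654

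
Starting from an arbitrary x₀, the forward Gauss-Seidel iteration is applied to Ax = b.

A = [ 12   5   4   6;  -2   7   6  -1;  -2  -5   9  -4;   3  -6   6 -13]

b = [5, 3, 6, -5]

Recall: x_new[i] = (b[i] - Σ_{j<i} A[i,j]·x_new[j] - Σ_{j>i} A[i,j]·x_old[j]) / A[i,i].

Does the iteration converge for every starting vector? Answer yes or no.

yes

A = D + L + U where D = diag(12, 7, 9, -13).
T_GS = -(D+L)⁻¹U: row 0 first, T[0,1] = -(5)/(12) = -0.4167; later rows by forward substitution.
  T[0,:] = [+0.0000  -0.4167  -0.3333  -0.5000]
  T[1,:] = [+0.0000  -0.1190  -0.9524  +0.0000]
  T[2,:] = [+0.0000  -0.1587  -0.6032  +0.3333]
  T[3,:] = [+0.0000  -0.1145  +0.0842  +0.0385]
eigenvalue magnitudes: 0.7958, 0.2778, 0.1657, 0.0000.
ρ = 0.7958; 0.7958 < 1: convergent.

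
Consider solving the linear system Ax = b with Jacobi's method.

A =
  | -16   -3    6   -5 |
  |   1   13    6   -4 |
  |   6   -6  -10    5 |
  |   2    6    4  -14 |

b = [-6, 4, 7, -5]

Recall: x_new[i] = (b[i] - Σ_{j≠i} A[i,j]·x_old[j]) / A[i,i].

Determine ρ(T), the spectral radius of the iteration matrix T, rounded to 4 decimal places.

Let D = diag(-16, 13, -10, -14); L, U the strict triangles.
Jacobi: T = -D⁻¹(L+U), T[3,0] = -(2)/(-14) = +0.1429; T[3,3] = 0.
  T[0,:] = [+0.0000  -0.1875  +0.3750  -0.3125]
  T[1,:] = [-0.0769  +0.0000  -0.4615  +0.3077]
  T[2,:] = [+0.6000  -0.6000  +0.0000  +0.5000]
  T[3,:] = [+0.1429  +0.4286  +0.2857  +0.0000]
eigenvalue magnitudes: 0.9247, 0.7730, 0.1959, 0.0441.
spectral radius ρ = 0.9247; 0.9247 < 1: convergent.

0.9247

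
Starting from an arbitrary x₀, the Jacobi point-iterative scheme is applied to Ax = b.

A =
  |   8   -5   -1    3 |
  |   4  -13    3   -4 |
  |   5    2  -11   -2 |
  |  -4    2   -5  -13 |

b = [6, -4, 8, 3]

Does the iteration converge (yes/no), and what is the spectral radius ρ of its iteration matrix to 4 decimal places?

yes, ρ = 0.8423

Write A = D+L+U with D = diag(8, -13, -11, -13).
Jacobi T = -D⁻¹(L+U): T[2,0] = -(5)/(-11) = +0.4545; T[2,2] = 0.
  T[0,:] = [+0.0000, +0.6250, +0.1250, -0.3750]
  T[1,:] = [+0.3077, +0.0000, +0.2308, -0.3077]
  T[2,:] = [+0.4545, +0.1818, +0.0000, -0.1818]
  T[3,:] = [-0.3077, +0.1538, -0.3846, +0.0000]
|roots of det(T-λI)|: 0.8423, 0.3489, 0.3489, 0.2847.
ρ = 0.8423; 0.8423 < 1: convergent.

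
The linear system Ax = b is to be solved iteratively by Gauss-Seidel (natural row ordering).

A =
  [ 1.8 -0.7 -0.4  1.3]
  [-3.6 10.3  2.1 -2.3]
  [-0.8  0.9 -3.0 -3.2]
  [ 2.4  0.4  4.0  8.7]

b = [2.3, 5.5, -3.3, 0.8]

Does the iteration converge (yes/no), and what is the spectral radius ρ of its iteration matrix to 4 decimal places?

Diagonal D = diag(1.8, 10.3, -3, 8.7); L, U strict lower/upper.
T_GS = -(D+L)⁻¹U: row 0 first, T[0,3] = -(1.3)/(1.8) = -0.7222; later rows by forward substitution.
  T[0,:] = [+0.0000, +0.3889, +0.2222, -0.7222]
  T[1,:] = [+0.0000, +0.1359, -0.1262, -0.0291]
  T[2,:] = [+0.0000, -0.0629, -0.0971, -0.8828]
  T[3,:] = [+0.0000, -0.0846, -0.0108, +0.6065]
moduli |λ_i(T)| = 0.5957, 0.2242, 0.1747, 0.0000.
ρ = 0.5957; 0.5957 < 1: convergent.

yes, ρ = 0.5957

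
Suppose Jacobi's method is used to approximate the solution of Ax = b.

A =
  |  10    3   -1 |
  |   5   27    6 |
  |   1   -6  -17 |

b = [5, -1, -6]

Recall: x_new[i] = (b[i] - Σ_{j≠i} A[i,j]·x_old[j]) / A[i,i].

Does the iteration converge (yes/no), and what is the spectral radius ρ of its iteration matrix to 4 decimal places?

Let D = diag(10, 27, -17); L, U the strict triangles.
T_J = -D⁻¹(L+U): T[2,1] = -(-6)/(-17) = -0.3529; T[2,2] = 0.
  T[0,:] = [+0.0000  -0.3000  +0.1000]
  T[1,:] = [-0.1852  +0.0000  -0.2222]
  T[2,:] = [+0.0588  -0.3529  +0.0000]
|eigenvalues of T|: 0.4069, 0.3287, 0.0782.
spectral radius ρ = 0.4069; 0.4069 < 1, so it converges for any x₀.

yes, ρ = 0.4069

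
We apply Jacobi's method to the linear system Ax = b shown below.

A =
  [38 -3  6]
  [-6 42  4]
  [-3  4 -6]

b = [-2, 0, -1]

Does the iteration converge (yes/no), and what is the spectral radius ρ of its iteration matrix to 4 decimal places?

yes, ρ = 0.2636

A = D + L + U where D = diag(38, 42, -6).
T_J = -D⁻¹(L+U): T[2,0] = -(-3)/(-6) = -0.5000; T[2,2] = 0.
  T[0,:] = [+0.0000 +0.0789 -0.1579]
  T[1,:] = [+0.1429 +0.0000 -0.0952]
  T[2,:] = [-0.5000 +0.6667 +0.0000]
|roots of det(T-λI)|: 0.2636, 0.2068, 0.2068.
spectral radius ρ = 0.2636; 0.2636 < 1: convergent.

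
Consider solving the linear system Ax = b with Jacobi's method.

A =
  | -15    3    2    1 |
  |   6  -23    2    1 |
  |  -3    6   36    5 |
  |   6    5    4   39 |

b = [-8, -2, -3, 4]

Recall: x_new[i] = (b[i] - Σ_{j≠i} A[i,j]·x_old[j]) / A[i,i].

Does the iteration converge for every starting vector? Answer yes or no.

yes

Let D = diag(-15, -23, 36, 39); L, U the strict triangles.
Jacobi T = -D⁻¹(L+U): T[1,3] = -(1)/(-23) = +0.0435; T[1,1] = 0.
  T[0,:] = [+0.0000  +0.2000  +0.1333  +0.0667]
  T[1,:] = [+0.2609  +0.0000  +0.0870  +0.0435]
  T[2,:] = [+0.0833  -0.1667  +0.0000  -0.1389]
  T[3,:] = [-0.1538  -0.1282  -0.1026  +0.0000]
|eigenvalues of T|: 0.2591, 0.2052, 0.0941, 0.0941.
spectral radius ρ = 0.2591; 0.2591 < 1 ⇒ converges.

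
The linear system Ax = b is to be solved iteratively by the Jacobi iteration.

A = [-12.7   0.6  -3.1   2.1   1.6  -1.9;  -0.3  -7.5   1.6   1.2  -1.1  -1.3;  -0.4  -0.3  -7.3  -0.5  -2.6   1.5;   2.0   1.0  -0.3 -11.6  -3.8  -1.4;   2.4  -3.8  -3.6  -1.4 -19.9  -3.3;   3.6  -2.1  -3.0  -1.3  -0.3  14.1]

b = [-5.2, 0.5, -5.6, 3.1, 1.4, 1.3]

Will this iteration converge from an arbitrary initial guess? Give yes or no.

yes

Split A = D + L + U, D = diag(-12.7, -7.5, -7.3, -11.6, -19.9, 14.1).
Jacobi: T = -D⁻¹(L+U), T[1,4] = -(-1.1)/(-7.5) = -0.1467; T[1,1] = 0.
  T[0,:] = [+0.0000  +0.0472  -0.2441  +0.1654  +0.1260  -0.1496]
  T[1,:] = [-0.0400  +0.0000  +0.2133  +0.1600  -0.1467  -0.1733]
  T[2,:] = [-0.0548  -0.0411  +0.0000  -0.0685  -0.3562  +0.2055]
  T[3,:] = [+0.1724  +0.0862  -0.0259  +0.0000  -0.3276  -0.1207]
  T[4,:] = [+0.1206  -0.1910  -0.1809  -0.0704  +0.0000  -0.1658]
  T[5,:] = [-0.2553  +0.1489  +0.2128  +0.0922  +0.0213  +0.0000]
eigenvalue magnitudes: 0.5457, 0.3503, 0.3503, 0.2751, 0.1555, 0.1555.
spectral radius ρ = 0.5457; 0.5457 < 1 ⇒ converges.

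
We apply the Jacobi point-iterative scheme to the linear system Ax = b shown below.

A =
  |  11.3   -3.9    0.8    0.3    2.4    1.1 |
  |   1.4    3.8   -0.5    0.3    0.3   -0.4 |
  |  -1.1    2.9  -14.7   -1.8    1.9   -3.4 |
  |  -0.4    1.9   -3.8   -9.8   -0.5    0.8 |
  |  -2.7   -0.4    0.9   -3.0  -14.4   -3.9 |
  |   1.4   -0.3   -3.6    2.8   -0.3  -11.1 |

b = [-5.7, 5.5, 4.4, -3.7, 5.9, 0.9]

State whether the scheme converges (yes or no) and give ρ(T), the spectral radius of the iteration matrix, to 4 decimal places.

yes, ρ = 0.5499

A = D + L + U where D = diag(11.3, 3.8, -14.7, -9.8, -14.4, -11.1).
Jacobi: T = -D⁻¹(L+U), T[0,2] = -(0.8)/(11.3) = -0.0708; T[0,0] = 0.
  T[0,:] = [+0.0000 +0.3451 -0.0708 -0.0265 -0.2124 -0.0973]
  T[1,:] = [-0.3684 +0.0000 +0.1316 -0.0789 -0.0789 +0.1053]
  T[2,:] = [-0.0748 +0.1973 +0.0000 -0.1224 +0.1293 -0.2313]
  T[3,:] = [-0.0408 +0.1939 -0.3878 +0.0000 -0.0510 +0.0816]
  T[4,:] = [-0.1875 -0.0278 +0.0625 -0.2083 +0.0000 -0.2708]
  T[5,:] = [+0.1261 -0.0270 -0.3243 +0.2523 -0.0270 +0.0000]
eigenvalue magnitudes: 0.5499, 0.3728, 0.3728, 0.2677, 0.2677, 0.1777.
spectral radius ρ = 0.5499; 0.5499 < 1, so it converges for any x₀.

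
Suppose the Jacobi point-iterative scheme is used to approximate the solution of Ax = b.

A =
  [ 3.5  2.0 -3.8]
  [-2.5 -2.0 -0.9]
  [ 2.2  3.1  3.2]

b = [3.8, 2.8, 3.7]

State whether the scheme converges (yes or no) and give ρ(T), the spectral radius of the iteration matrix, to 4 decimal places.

no, ρ = 1.1724

A = D + L + U where D = diag(3.5, -2, 3.2).
Jacobi T = -D⁻¹(L+U): T[2,0] = -(2.2)/(3.2) = -0.6875; T[2,2] = 0.
  T[0,:] = [+0.0000  -0.5714  +1.0857]
  T[1,:] = [-1.2500  +0.0000  -0.4500]
  T[2,:] = [-0.6875  -0.9688  +0.0000]
eigenvalue magnitudes: 1.1724, 0.9852, 0.9852.
ρ = 1.1724; 1.1724 > 1, so it fails to converge.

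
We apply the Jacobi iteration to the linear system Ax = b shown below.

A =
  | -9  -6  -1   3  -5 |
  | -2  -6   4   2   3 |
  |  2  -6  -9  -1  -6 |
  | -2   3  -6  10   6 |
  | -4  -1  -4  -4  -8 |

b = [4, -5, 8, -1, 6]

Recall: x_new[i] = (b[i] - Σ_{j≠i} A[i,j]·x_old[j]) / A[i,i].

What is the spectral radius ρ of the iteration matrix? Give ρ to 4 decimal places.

1.1479

Let D = diag(-9, -6, -9, 10, -8); L, U the strict triangles.
Jacobi T = -D⁻¹(L+U): T[3,0] = -(-2)/(10) = +0.2000; T[3,3] = 0.
  T[0,:] = [+0.0000  -0.6667  -0.1111  +0.3333  -0.5556]
  T[1,:] = [-0.3333  +0.0000  +0.6667  +0.3333  +0.5000]
  T[2,:] = [+0.2222  -0.6667  +0.0000  -0.1111  -0.6667]
  T[3,:] = [+0.2000  -0.3000  +0.6000  +0.0000  -0.6000]
  T[4,:] = [-0.5000  -0.1250  -0.5000  -0.5000  +0.0000]
|eigenvalues of T|: 1.1479, 0.5652, 0.5652, 0.5199, 0.5199.
ρ(T) = max|λ| = 1.1479; 1.1479 > 1: divergent.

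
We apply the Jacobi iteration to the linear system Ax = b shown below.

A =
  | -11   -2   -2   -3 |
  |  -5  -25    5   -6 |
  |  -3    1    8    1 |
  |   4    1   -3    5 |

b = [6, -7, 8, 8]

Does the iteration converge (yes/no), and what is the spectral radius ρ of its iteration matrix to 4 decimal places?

yes, ρ = 0.6223

Diagonal D = diag(-11, -25, 8, 5); L, U strict lower/upper.
Jacobi T = -D⁻¹(L+U): T[2,3] = -(1)/(8) = -0.1250; T[2,2] = 0.
  T[0,:] = [+0.0000, -0.1818, -0.1818, -0.2727]
  T[1,:] = [-0.2000, +0.0000, +0.2000, -0.2400]
  T[2,:] = [+0.3750, -0.1250, +0.0000, -0.1250]
  T[3,:] = [-0.8000, -0.2000, +0.6000, +0.0000]
moduli |λ_i(T)| = 0.6223, 0.4043, 0.4043, 0.2252.
ρ = 0.6223; 0.6223 < 1 ⇒ converges.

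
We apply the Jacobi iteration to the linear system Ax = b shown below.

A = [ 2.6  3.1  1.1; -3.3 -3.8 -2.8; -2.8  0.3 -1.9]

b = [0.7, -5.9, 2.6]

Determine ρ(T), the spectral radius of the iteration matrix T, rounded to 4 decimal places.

1.5328

Split A = D + L + U, D = diag(2.6, -3.8, -1.9).
T_J = -D⁻¹(L+U): T[2,1] = -(0.3)/(-1.9) = +0.1579; T[2,2] = 0.
  T[0,:] = [+0.0000 -1.1923 -0.4231]
  T[1,:] = [-0.8684 +0.0000 -0.7368]
  T[2,:] = [-1.4737 +0.1579 +0.0000]
moduli |λ_i(T)| = 1.5328, 0.8982, 0.8982.
ρ = 1.5328; 1.5328 > 1, so it fails to converge.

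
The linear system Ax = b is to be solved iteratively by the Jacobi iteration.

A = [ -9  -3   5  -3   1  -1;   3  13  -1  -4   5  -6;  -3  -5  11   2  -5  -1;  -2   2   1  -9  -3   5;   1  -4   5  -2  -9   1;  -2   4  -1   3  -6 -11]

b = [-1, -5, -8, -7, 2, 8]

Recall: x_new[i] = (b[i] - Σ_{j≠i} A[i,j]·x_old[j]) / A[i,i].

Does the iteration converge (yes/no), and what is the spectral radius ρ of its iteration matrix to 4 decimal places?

no, ρ = 1.1506

Let D = diag(-9, 13, 11, -9, -9, -11); L, U the strict triangles.
T_J = -D⁻¹(L+U): T[5,4] = -(-6)/(-11) = -0.5455; T[5,5] = 0.
  T[0,:] = [+0.0000, -0.3333, +0.5556, -0.3333, +0.1111, -0.1111]
  T[1,:] = [-0.2308, +0.0000, +0.0769, +0.3077, -0.3846, +0.4615]
  T[2,:] = [+0.2727, +0.4545, +0.0000, -0.1818, +0.4545, +0.0909]
  T[3,:] = [-0.2222, +0.2222, +0.1111, +0.0000, -0.3333, +0.5556]
  T[4,:] = [+0.1111, -0.4444, +0.5556, -0.2222, +0.0000, +0.1111]
  T[5,:] = [-0.1818, +0.3636, -0.0909, +0.2727, -0.5455, +0.0000]
moduli |λ_i(T)| = 1.1506, 0.8035, 0.4187, 0.2785, 0.2785, 0.2256.
ρ(T) = max|λ| = 1.1506; 1.1506 > 1 ⇒ diverges.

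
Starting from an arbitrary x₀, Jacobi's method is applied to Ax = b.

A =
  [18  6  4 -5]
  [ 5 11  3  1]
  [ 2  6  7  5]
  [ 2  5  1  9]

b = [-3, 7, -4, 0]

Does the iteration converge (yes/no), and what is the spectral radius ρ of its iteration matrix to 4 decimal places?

Write A = D+L+U with D = diag(18, 11, 7, 9).
Jacobi: T = -D⁻¹(L+U), T[3,0] = -(2)/(9) = -0.2222; T[3,3] = 0.
  T[0,:] = [+0.0000, -0.3333, -0.2222, +0.2778]
  T[1,:] = [-0.4545, +0.0000, -0.2727, -0.0909]
  T[2,:] = [-0.2857, -0.8571, +0.0000, -0.7143]
  T[3,:] = [-0.2222, -0.5556, -0.1111, +0.0000]
eigenvalue magnitudes: 0.8827, 0.5247, 0.2728, 0.2728.
ρ = 0.8827; 0.8827 < 1 ⇒ converges.

yes, ρ = 0.8827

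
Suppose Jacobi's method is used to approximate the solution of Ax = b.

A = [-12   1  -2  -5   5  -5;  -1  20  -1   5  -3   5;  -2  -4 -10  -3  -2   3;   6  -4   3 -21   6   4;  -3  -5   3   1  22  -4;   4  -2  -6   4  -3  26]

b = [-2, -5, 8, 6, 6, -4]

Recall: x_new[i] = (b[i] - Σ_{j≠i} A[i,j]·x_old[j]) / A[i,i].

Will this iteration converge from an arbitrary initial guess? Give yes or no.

yes

Let D = diag(-12, 20, -10, -21, 22, 26); L, U the strict triangles.
Jacobi T = -D⁻¹(L+U): T[1,4] = -(-3)/(20) = +0.1500; T[1,1] = 0.
  T[0,:] = [+0.0000  +0.0833  -0.1667  -0.4167  +0.4167  -0.4167]
  T[1,:] = [+0.0500  +0.0000  +0.0500  -0.2500  +0.1500  -0.2500]
  T[2,:] = [-0.2000  -0.4000  +0.0000  -0.3000  -0.2000  +0.3000]
  T[3,:] = [+0.2857  -0.1905  +0.1429  +0.0000  +0.2857  +0.1905]
  T[4,:] = [+0.1364  +0.2273  -0.1364  -0.0455  +0.0000  +0.1818]
  T[5,:] = [-0.1538  +0.0769  +0.2308  -0.1538  +0.1154  +0.0000]
|λ(T)| sorted: 0.5782, 0.4095, 0.3757, 0.3757, 0.3239, 0.3239.
ρ(T) = max|λ| = 0.5782; 0.5782 < 1, so it converges for any x₀.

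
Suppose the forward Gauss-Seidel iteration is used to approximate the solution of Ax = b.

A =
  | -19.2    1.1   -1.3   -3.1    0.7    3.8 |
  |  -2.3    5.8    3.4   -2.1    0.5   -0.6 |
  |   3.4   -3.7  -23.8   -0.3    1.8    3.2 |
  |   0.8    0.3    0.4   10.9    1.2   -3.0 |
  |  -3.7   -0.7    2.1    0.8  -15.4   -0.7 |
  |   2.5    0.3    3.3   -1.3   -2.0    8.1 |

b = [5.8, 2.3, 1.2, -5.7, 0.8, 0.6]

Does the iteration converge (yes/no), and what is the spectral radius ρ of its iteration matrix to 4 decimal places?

yes, ρ = 0.1800

Split A = D + L + U, D = diag(-19.2, 5.8, -23.8, 10.9, -15.4, 8.1).
GS T = -(D+L)⁻¹U: row 0 first, T[0,2] = -(-1.3)/(-19.2) = -0.0677; later rows by forward substitution.
  T[0,:] = [+0.0000  +0.0573  -0.0677  -0.1615  +0.0365  +0.1979]
  T[1,:] = [+0.0000  +0.0227  -0.6131  +0.2980  -0.0717  +0.1819]
  T[2,:] = [+0.0000  +0.0047  +0.0856  -0.0820  +0.0920  +0.1344]
  T[3,:] = [+0.0000  -0.0050  +0.0187  +0.0067  -0.1142  +0.2508]
  T[4,:] = [+0.0000  -0.0144  +0.0568  +0.0144  +0.0011  -0.0699]
  T[5,:] = [+0.0000  -0.0248  +0.0257  +0.0768  -0.0641  -0.0996]
moduli |λ_i(T)| = 0.1800, 0.1208, 0.1132, 0.0279, 0.0095, 0.0000.
spectral radius ρ = 0.1800; 0.1800 < 1, so it converges for any x₀.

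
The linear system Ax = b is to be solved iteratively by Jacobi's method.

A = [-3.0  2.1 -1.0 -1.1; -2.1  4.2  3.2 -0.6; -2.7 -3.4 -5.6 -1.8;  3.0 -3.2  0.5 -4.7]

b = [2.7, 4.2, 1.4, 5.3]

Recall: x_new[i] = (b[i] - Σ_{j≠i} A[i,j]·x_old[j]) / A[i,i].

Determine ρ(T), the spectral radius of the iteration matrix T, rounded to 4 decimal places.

1.1272

Write A = D+L+U with D = diag(-3, 4.2, -5.6, -4.7).
Jacobi: T = -D⁻¹(L+U), T[3,0] = -(3)/(-4.7) = +0.6383; T[3,3] = 0.
  T[0,:] = [+0.0000, +0.7000, -0.3333, -0.3667]
  T[1,:] = [+0.5000, +0.0000, -0.7619, +0.1429]
  T[2,:] = [-0.4821, -0.6071, +0.0000, -0.3214]
  T[3,:] = [+0.6383, -0.6809, +0.1064, +0.0000]
moduli |λ_i(T)| = 1.1272, 0.7560, 0.6182, 0.6182.
ρ = 1.1272; 1.1272 > 1, so it fails to converge.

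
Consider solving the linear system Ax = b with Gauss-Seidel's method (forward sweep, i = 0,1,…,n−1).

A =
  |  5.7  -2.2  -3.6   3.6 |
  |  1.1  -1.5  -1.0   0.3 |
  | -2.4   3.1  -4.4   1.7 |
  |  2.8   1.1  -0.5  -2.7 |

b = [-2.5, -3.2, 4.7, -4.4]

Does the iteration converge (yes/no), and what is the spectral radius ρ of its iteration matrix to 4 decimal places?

no, ρ = 1.2786

Split A = D + L + U, D = diag(5.7, -1.5, -4.4, -2.7).
T_GS = -(D+L)⁻¹U: row 0 first, T[0,3] = -(3.6)/(5.7) = -0.6316; later rows by forward substitution.
  T[0,:] = [+0.0000 +0.3860 +0.6316 -0.6316]
  T[1,:] = [+0.0000 +0.2830 -0.2035 -0.2632]
  T[2,:] = [+0.0000 -0.0111 -0.4879 +0.5455]
  T[3,:] = [+0.0000 +0.5176 +0.6624 -0.8632]
eigenvalue magnitudes: 1.2786, 0.2840, 0.2840, 0.0000.
ρ = 1.2786; 1.2786 > 1 ⇒ diverges.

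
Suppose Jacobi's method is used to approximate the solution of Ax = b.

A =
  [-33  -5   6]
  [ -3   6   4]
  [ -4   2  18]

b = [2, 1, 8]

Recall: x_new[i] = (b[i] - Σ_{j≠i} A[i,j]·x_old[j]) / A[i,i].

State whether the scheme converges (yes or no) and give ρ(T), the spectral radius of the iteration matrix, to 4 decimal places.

Write A = D+L+U with D = diag(-33, 6, 18).
Jacobi: T = -D⁻¹(L+U), T[0,1] = -(-5)/(-33) = -0.1515; T[0,0] = 0.
  T[0,:] = [+0.0000 -0.1515 +0.1818]
  T[1,:] = [+0.5000 +0.0000 -0.6667]
  T[2,:] = [+0.2222 -0.1111 +0.0000]
eigenvalue magnitudes: 0.2861, 0.2077, 0.2077.
ρ = 0.2861; 0.2861 < 1 ⇒ converges.

yes, ρ = 0.2861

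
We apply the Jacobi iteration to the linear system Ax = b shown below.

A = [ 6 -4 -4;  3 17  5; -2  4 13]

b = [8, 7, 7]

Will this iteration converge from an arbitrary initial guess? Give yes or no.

yes

Write A = D+L+U with D = diag(6, 17, 13).
Jacobi: T = -D⁻¹(L+U), T[0,2] = -(-4)/(6) = +0.6667; T[0,0] = 0.
  T[0,:] = [+0.0000 +0.6667 +0.6667]
  T[1,:] = [-0.1765 +0.0000 -0.2941]
  T[2,:] = [+0.1538 -0.3077 +0.0000]
moduli |λ_i(T)| = 0.3082, 0.2187, 0.0895.
ρ(T) = max|λ| = 0.3082; 0.3082 < 1, so it converges for any x₀.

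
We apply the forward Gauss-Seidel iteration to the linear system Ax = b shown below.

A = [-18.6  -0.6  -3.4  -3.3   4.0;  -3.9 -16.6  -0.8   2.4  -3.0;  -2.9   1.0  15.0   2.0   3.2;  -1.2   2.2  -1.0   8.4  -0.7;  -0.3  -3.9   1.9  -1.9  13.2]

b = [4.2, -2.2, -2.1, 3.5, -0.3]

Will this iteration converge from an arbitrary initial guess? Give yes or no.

Write A = D+L+U with D = diag(-18.6, -16.6, 15, 8.4, 13.2).
T_GS = -(D+L)⁻¹U: row 0 first, T[0,1] = -(-0.6)/(-18.6) = -0.0323; later rows by forward substitution.
  T[0,:] = [+0.0000, -0.0323, -0.1828, -0.1774, +0.2151]
  T[1,:] = [+0.0000, +0.0076, -0.0052, +0.1863, -0.2312]
  T[2,:] = [+0.0000, -0.0067, -0.0350, -0.1801, -0.1563]
  T[3,:] = [+0.0000, -0.0074, -0.0289, -0.0956, +0.1560]
  T[4,:] = [+0.0000, +0.0014, -0.0048, +0.0632, -0.0185]
|roots of det(T-λI)|: 0.1677, 0.0857, 0.0599, 0.0005, 0.0000.
ρ(T) = max|λ| = 0.1677; 0.1677 < 1: convergent.

yes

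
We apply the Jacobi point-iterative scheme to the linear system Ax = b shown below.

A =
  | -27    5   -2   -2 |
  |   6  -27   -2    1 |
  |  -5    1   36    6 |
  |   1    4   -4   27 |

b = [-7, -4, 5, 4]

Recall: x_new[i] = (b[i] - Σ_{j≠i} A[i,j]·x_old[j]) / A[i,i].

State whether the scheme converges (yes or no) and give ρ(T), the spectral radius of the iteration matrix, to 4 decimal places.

Diagonal D = diag(-27, -27, 36, 27); L, U strict lower/upper.
Jacobi: T = -D⁻¹(L+U), T[1,2] = -(-2)/(-27) = -0.0741; T[1,1] = 0.
  T[0,:] = [+0.0000  +0.1852  -0.0741  -0.0741]
  T[1,:] = [+0.2222  +0.0000  -0.0741  +0.0370]
  T[2,:] = [+0.1389  -0.0278  +0.0000  -0.1667]
  T[3,:] = [-0.0370  -0.1481  +0.1481  +0.0000]
|roots of det(T-λI)|: 0.1928, 0.1522, 0.1522, 0.1244.
ρ = 0.1928; 0.1928 < 1 ⇒ converges.

yes, ρ = 0.1928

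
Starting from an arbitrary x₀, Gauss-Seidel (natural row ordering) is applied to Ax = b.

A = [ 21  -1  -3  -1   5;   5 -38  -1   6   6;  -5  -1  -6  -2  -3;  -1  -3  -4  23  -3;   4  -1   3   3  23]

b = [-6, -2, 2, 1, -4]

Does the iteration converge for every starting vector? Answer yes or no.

yes

Write A = D+L+U with D = diag(21, -38, -6, 23, 23).
T_GS = -(D+L)⁻¹U: row 0 first, T[0,2] = -(-3)/(21) = +0.1429; later rows by forward substitution.
  T[0,:] = [+0.0000 +0.0476 +0.1429 +0.0476 -0.2381]
  T[1,:] = [+0.0000 +0.0063 -0.0075 +0.1642 +0.1266]
  T[2,:] = [+0.0000 -0.0407 -0.1178 -0.4004 -0.3227]
  T[3,:] = [+0.0000 -0.0042 -0.0153 -0.0461 +0.0805]
  T[4,:] = [+0.0000 -0.0021 -0.0078 +0.0571 +0.0785]
|eigenvalues of T|: 0.1651, 0.1311, 0.0534, 0.0082, 0.0000.
spectral radius ρ = 0.1651; 0.1651 < 1 ⇒ converges.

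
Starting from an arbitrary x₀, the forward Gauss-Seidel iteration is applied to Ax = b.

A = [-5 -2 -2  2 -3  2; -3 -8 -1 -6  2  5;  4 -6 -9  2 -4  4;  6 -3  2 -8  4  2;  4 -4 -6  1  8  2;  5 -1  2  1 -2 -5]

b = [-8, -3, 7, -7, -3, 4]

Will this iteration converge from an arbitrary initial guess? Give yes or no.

no

Write A = D+L+U with D = diag(-5, -8, -9, -8, 8, -5).
T_GS = -(D+L)⁻¹U: row 0 first, T[0,4] = -(-3)/(-5) = -0.6000; later rows by forward substitution.
  T[0,:] = [+0.0000  -0.4000  -0.4000  +0.4000  -0.6000  +0.4000]
  T[1,:] = [+0.0000  +0.1500  +0.0250  -0.9000  +0.4750  +0.4750]
  T[2,:] = [+0.0000  -0.2778  -0.1944  +1.0000  -1.0278  +0.3056]
  T[3,:] = [+0.0000  -0.4257  -0.3580  +0.8875  -0.3851  +0.4483]
  T[4,:] = [+0.0000  +0.1199  +0.1114  -0.0109  -0.1852  -0.0394]
  T[5,:] = [+0.0000  -0.6742  -0.5989  +1.1619  -1.1090  +0.5326]
moduli |λ_i(T)| = 1.1563, 0.4246, 0.4246, 0.3400, 0.0196, 0.0000.
spectral radius ρ = 1.1563; 1.1563 > 1, so it fails to converge.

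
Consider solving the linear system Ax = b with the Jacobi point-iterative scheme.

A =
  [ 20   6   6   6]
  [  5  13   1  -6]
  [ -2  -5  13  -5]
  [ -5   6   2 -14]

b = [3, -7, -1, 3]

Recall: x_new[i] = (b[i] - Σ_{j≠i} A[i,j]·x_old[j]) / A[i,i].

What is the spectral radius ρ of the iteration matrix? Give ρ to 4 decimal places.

0.8351

Write A = D+L+U with D = diag(20, 13, 13, -14).
Jacobi: T = -D⁻¹(L+U), T[0,2] = -(6)/(20) = -0.3000; T[0,0] = 0.
  T[0,:] = [+0.0000  -0.3000  -0.3000  -0.3000]
  T[1,:] = [-0.3846  +0.0000  -0.0769  +0.4615]
  T[2,:] = [+0.1538  +0.3846  +0.0000  +0.3846]
  T[3,:] = [-0.3571  +0.4286  +0.1429  +0.0000]
eigenvalue magnitudes: 0.8351, 0.4405, 0.3522, 0.3522.
ρ = 0.8351; 0.8351 < 1: convergent.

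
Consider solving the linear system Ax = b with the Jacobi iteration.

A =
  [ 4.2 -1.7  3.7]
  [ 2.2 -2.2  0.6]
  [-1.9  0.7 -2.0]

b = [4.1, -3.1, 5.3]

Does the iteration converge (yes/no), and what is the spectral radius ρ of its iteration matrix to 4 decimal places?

no, ρ = 1.2876

Write A = D+L+U with D = diag(4.2, -2.2, -2).
T_J = -D⁻¹(L+U): T[0,1] = -(-1.7)/(4.2) = +0.4048; T[0,0] = 0.
  T[0,:] = [+0.0000, +0.4048, -0.8810]
  T[1,:] = [+1.0000, +0.0000, +0.2727]
  T[2,:] = [-0.9500, +0.3500, +0.0000]
|λ(T)| sorted: 1.2876, 0.9498, 0.3379.
spectral radius ρ = 1.2876; 1.2876 > 1: divergent.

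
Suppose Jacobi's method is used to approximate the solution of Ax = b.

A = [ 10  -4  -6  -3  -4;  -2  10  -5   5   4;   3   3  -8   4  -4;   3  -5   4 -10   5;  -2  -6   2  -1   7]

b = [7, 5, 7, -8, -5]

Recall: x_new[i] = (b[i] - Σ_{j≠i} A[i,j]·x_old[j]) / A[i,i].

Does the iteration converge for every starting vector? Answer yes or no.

Write A = D+L+U with D = diag(10, 10, -8, -10, 7).
Jacobi T = -D⁻¹(L+U): T[2,4] = -(-4)/(-8) = -0.5000; T[2,2] = 0.
  T[0,:] = [+0.0000, +0.4000, +0.6000, +0.3000, +0.4000]
  T[1,:] = [+0.2000, +0.0000, +0.5000, -0.5000, -0.4000]
  T[2,:] = [+0.3750, +0.3750, +0.0000, +0.5000, -0.5000]
  T[3,:] = [+0.3000, -0.5000, +0.4000, +0.0000, +0.5000]
  T[4,:] = [+0.2857, +0.8571, -0.2857, +0.1429, +0.0000]
|λ(T)| sorted: 1.1214, 0.8631, 0.7030, 0.7030, 0.5741.
ρ = 1.1214; 1.1214 > 1, so it fails to converge.

no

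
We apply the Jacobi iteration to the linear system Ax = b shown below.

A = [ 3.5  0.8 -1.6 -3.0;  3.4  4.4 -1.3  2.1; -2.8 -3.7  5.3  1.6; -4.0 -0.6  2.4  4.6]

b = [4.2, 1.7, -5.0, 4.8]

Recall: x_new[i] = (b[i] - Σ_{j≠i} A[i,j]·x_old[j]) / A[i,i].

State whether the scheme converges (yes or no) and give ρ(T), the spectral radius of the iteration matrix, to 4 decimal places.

A = D + L + U where D = diag(3.5, 4.4, 5.3, 4.6).
Jacobi: T = -D⁻¹(L+U), T[3,1] = -(-0.6)/(4.6) = +0.1304; T[3,3] = 0.
  T[0,:] = [+0.0000, -0.2286, +0.4571, +0.8571]
  T[1,:] = [-0.7727, +0.0000, +0.2955, -0.4773]
  T[2,:] = [+0.5283, +0.6981, +0.0000, -0.3019]
  T[3,:] = [+0.8696, +0.1304, -0.5217, +0.0000]
moduli |λ_i(T)| = 1.3390, 0.9704, 0.4367, 0.0682.
ρ(T) = max|λ| = 1.3390; 1.3390 > 1, so it fails to converge.

no, ρ = 1.3390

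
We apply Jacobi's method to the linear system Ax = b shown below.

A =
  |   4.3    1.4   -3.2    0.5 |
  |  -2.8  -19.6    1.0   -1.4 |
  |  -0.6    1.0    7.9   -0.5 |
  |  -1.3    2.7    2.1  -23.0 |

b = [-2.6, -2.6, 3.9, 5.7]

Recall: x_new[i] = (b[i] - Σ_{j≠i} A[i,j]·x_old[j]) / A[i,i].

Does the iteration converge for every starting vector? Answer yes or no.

A = D + L + U where D = diag(4.3, -19.6, 7.9, -23).
Jacobi T = -D⁻¹(L+U): T[3,1] = -(2.7)/(-23) = +0.1174; T[3,3] = 0.
  T[0,:] = [+0.0000 -0.3256 +0.7442 -0.1163]
  T[1,:] = [-0.1429 +0.0000 +0.0510 -0.0714]
  T[2,:] = [+0.0759 -0.1266 +0.0000 +0.0633]
  T[3,:] = [-0.0565 +0.1174 +0.0913 +0.0000]
|eigenvalues of T|: 0.3507, 0.2152, 0.2152, 0.0583.
ρ = 0.3507; 0.3507 < 1: convergent.

yes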